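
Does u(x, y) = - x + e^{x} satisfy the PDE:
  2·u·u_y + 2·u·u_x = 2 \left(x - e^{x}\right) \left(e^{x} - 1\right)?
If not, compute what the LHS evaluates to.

Answer: No, the LHS evaluates to 2 \left(1 - e^{x}\right) \left(x - e^{x}\right)

Derivation:
Evaluate each term of the left-hand side for u = - x + e^{x}.
Derivatives:
  u_y = 0
  u_x = e^{x} - 1
Terms:
  2·u·u_y = 0
  2·u·u_x = 2 \left(1 - e^{x}\right) \left(x - e^{x}\right)
Sum: LHS = 2 \left(1 - e^{x}\right) \left(x - e^{x}\right)
Given right-hand side: 2 \left(x - e^{x}\right) \left(e^{x} - 1\right). Difference LHS − RHS = 4 \left(1 - e^{x}\right) \left(x - e^{x}\right) ≠ 0, so u is not a solution.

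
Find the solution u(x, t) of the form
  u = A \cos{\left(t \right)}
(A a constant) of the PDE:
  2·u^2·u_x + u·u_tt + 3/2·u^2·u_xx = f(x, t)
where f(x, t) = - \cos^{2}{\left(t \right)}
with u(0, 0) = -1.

Substitute the ansatz u = A \cos{\left(t \right)} into the left-hand side.
Derivatives of the ansatz:
  u_x = 0
  u_tt = - A \cos{\left(t \right)}
  u_xx = 0
Term by term:
  2·u^2·u_x = 0
  u·u_tt = - A^{2} \cos^{2}{\left(t \right)}
  3/2·u^2·u_xx = 0
So the left-hand side equals
  - A^{2} \cos^{2}{\left(t \right)}
This must equal f(x, t) = - \cos^{2}{\left(t \right)} identically.
Matching coefficients of the independent functions:
  [\cos^{2}{\left(t \right)}]:  - A^{2} = -1
These equations allow (A) = (-1) or (1).
Impose the point condition(s):
  u(0, 0) = -1  ⟹  A = -1
Only A = -1 satisfies everything.
Hence u(x, t) = - \cos{\left(t \right)}.

Answer: u(x, t) = - \cos{\left(t \right)}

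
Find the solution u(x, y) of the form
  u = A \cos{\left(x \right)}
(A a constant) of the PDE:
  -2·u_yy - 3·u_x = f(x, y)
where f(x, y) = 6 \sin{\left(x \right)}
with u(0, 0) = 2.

Answer: u(x, y) = 2 \cos{\left(x \right)}

Derivation:
Substitute the ansatz u = A \cos{\left(x \right)} into the left-hand side.
Derivatives of the ansatz:
  u_yy = 0
  u_x = - A \sin{\left(x \right)}
Term by term:
  -2·u_yy = 0
  -3·u_x = 3 A \sin{\left(x \right)}
So the left-hand side equals
  3 A \sin{\left(x \right)}
This must equal f(x, y) = 6 \sin{\left(x \right)} identically.
Matching coefficients of the independent functions:
  [\sin{\left(x \right)}]:  3 A = 6
Solving: A = 2.
Check against the point condition:
  u(0, 0) = 2  ⟹  A = 2  ✓
Hence u(x, y) = 2 \cos{\left(x \right)}.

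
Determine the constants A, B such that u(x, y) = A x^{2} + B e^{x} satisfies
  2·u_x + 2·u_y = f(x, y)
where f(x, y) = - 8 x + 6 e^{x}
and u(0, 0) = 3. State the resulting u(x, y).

Answer: u(x, y) = - 2 x^{2} + 3 e^{x}

Derivation:
Substitute the ansatz u = A x^{2} + B e^{x} into the left-hand side.
Derivatives of the ansatz:
  u_x = 2 A x + B e^{x}
  u_y = 0
Term by term:
  2·u_x = 4 A x + 2 B e^{x}
  2·u_y = 0
So the left-hand side equals
  4 A x + 2 B e^{x}
This must equal f(x, y) = - 8 x + 6 e^{x} identically.
Matching coefficients of the independent functions:
  [x]:  4 A = -8
  [e^{x}]:  2 B = 6
Solving: A = -2, B = 3.
Check against the point condition:
  u(0, 0) = 3  ⟹  B = 3  ✓
Hence u(x, y) = - 2 x^{2} + 3 e^{x}.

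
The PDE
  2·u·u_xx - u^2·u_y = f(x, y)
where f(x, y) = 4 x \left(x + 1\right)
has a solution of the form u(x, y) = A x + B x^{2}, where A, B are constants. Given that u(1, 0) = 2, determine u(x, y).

Substitute the ansatz u = A x + B x^{2} into the left-hand side.
Derivatives of the ansatz:
  u_xx = 2 B
  u_y = 0
Term by term:
  2·u·u_xx = 4 A B x + 4 B^{2} x^{2}
  -u^2·u_y = 0
So the left-hand side equals
  4 A B x + 4 B^{2} x^{2}
This must equal f(x, y) identically; expanded, f = 4 x^{2} + 4 x.
Matching coefficients of the independent functions:
  [x]:  4 A B = 4
  [x^{2}]:  4 B^{2} = 4
These equations allow (A, B) = (-1, -1) or (1, 1).
Impose the point condition(s):
  u(1, 0) = 2  ⟹  A + B = 2
Only A = 1, B = 1 satisfies everything.
Hence u(x, y) = x^{2} + x.

Answer: u(x, y) = x^{2} + x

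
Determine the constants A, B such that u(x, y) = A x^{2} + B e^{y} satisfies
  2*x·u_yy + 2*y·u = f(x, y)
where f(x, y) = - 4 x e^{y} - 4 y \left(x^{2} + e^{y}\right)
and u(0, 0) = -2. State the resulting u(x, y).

Answer: u(x, y) = - 2 x^{2} - 2 e^{y}

Derivation:
Substitute the ansatz u = A x^{2} + B e^{y} into the left-hand side.
Derivatives of the ansatz:
  u_yy = B e^{y}
Term by term:
  2*x·u_yy = 2 B x e^{y}
  2*y·u = 2 A x^{2} y + 2 B y e^{y}
So the left-hand side equals
  2 A x^{2} y + 2 B x e^{y} + 2 B y e^{y}
This must equal f(x, y) identically; expanded, f = - 4 x^{2} y - 4 x e^{y} - 4 y e^{y}.
Matching coefficients of the independent functions:
  [x e^{y}, y e^{y}]:  2 B = -4
  [x^{2} y]:  2 A = -4
Solving: A = -2, B = -2.
Check against the point condition:
  u(0, 0) = -2  ⟹  B = -2  ✓
Hence u(x, y) = - 2 x^{2} - 2 e^{y}.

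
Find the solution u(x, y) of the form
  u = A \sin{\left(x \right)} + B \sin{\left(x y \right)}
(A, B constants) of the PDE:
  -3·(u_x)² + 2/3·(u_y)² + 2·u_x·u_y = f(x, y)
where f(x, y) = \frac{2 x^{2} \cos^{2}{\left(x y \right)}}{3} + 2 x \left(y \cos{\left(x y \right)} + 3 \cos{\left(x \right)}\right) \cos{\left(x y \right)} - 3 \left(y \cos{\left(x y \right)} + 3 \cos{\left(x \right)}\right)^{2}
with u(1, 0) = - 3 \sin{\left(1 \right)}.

Answer: u(x, y) = - 3 \sin{\left(x \right)} - \sin{\left(x y \right)}

Derivation:
Substitute the ansatz u = A \sin{\left(x \right)} + B \sin{\left(x y \right)} into the left-hand side.
Derivatives of the ansatz:
  u_x = A \cos{\left(x \right)} + B y \cos{\left(x y \right)}
  u_y = B x \cos{\left(x y \right)}
Term by term:
  -3·(u_x)² = - 3 A^{2} \cos^{2}{\left(x \right)} - 6 A B y \cos{\left(x \right)} \cos{\left(x y \right)} - 3 B^{2} y^{2} \cos^{2}{\left(x y \right)}
  2/3·(u_y)² = \frac{2 B^{2} x^{2} \cos^{2}{\left(x y \right)}}{3}
  2·u_x·u_y = 2 A B x \cos{\left(x \right)} \cos{\left(x y \right)} + 2 B^{2} x y \cos^{2}{\left(x y \right)}
So the left-hand side equals
  - 3 A^{2} \cos^{2}{\left(x \right)} + 2 A B x \cos{\left(x \right)} \cos{\left(x y \right)} - 6 A B y \cos{\left(x \right)} \cos{\left(x y \right)} + \frac{2 B^{2} x^{2} \cos^{2}{\left(x y \right)}}{3} + 2 B^{2} x y \cos^{2}{\left(x y \right)} - 3 B^{2} y^{2} \cos^{2}{\left(x y \right)}
This must equal f(x, y) identically; expanded, f = \frac{2 x^{2} \cos^{2}{\left(x y \right)}}{3} + 2 x y \cos^{2}{\left(x y \right)} + 6 x \cos{\left(x \right)} \cos{\left(x y \right)} - 3 y^{2} \cos^{2}{\left(x y \right)} - 18 y \cos{\left(x \right)} \cos{\left(x y \right)} - 27 \cos^{2}{\left(x \right)}.
Matching coefficients of the independent functions:
  [x^{2} \cos^{2}{\left(x y \right)}]:  \frac{2 B^{2}}{3} = \frac{2}{3}
  [y^{2} \cos^{2}{\left(x y \right)}]:  - 3 B^{2} = -3
  [x y \cos^{2}{\left(x y \right)}]:  2 B^{2} = 2
  [x \cos{\left(x \right)} \cos{\left(x y \right)}]:  2 A B = 6
  [y \cos{\left(x \right)} \cos{\left(x y \right)}]:  - 6 A B = -18
  [\cos^{2}{\left(x \right)}]:  - 3 A^{2} = -27
These equations allow (A, B) = (-3, -1) or (3, 1).
Impose the point condition(s):
  u(1, 0) = - 3 \sin{\left(1 \right)}  ⟹  A \sin{\left(1 \right)} = - 3 \sin{\left(1 \right)}
Only A = -3, B = -1 satisfies everything.
Hence u(x, y) = - 3 \sin{\left(x \right)} - \sin{\left(x y \right)}.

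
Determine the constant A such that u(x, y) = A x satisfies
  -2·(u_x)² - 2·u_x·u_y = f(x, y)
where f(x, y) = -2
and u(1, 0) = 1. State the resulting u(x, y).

Substitute the ansatz u = A x into the left-hand side.
Derivatives of the ansatz:
  u_x = A
  u_y = 0
Term by term:
  -2·(u_x)² = - 2 A^{2}
  -2·u_x·u_y = 0
So the left-hand side equals
  - 2 A^{2}
This must equal f(x, y) = -2 identically.
Matching coefficients of the independent functions:
  [constant term]:  - 2 A^{2} = -2
These equations allow (A) = (-1) or (1).
Impose the point condition(s):
  u(1, 0) = 1  ⟹  A = 1
Only A = 1 satisfies everything.
Hence u(x, y) = x.

Answer: u(x, y) = x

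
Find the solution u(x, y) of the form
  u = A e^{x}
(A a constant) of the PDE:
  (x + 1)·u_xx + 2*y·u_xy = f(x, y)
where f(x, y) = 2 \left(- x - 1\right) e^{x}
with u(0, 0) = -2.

Answer: u(x, y) = - 2 e^{x}

Derivation:
Substitute the ansatz u = A e^{x} into the left-hand side.
Derivatives of the ansatz:
  u_xx = A e^{x}
  u_xy = 0
Term by term:
  (x + 1)·u_xx = A x e^{x} + A e^{x}
  2*y·u_xy = 0
So the left-hand side equals
  A x e^{x} + A e^{x}
This must equal f(x, y) identically; expanded, f = - 2 x e^{x} - 2 e^{x}.
Matching coefficients of the independent functions:
  [x e^{x}, e^{x}]:  A = -2
Solving: A = -2.
Check against the point condition:
  u(0, 0) = -2  ⟹  A = -2  ✓
Hence u(x, y) = - 2 e^{x}.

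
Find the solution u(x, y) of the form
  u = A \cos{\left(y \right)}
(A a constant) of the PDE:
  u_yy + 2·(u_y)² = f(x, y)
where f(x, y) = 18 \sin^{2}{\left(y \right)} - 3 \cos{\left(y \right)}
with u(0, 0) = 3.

Answer: u(x, y) = 3 \cos{\left(y \right)}

Derivation:
Substitute the ansatz u = A \cos{\left(y \right)} into the left-hand side.
Derivatives of the ansatz:
  u_yy = - A \cos{\left(y \right)}
  u_y = - A \sin{\left(y \right)}
Term by term:
  u_yy = - A \cos{\left(y \right)}
  2·(u_y)² = 2 A^{2} \sin^{2}{\left(y \right)}
So the left-hand side equals
  2 A^{2} \sin^{2}{\left(y \right)} - A \cos{\left(y \right)}
This must equal f(x, y) = 18 \sin^{2}{\left(y \right)} - 3 \cos{\left(y \right)} identically.
Matching coefficients of the independent functions:
  [\sin^{2}{\left(y \right)}]:  2 A^{2} = 18
  [\cos{\left(y \right)}]:  - A = -3
Solving: A = 3.
Check against the point condition:
  u(0, 0) = 3  ⟹  A = 3  ✓
Hence u(x, y) = 3 \cos{\left(y \right)}.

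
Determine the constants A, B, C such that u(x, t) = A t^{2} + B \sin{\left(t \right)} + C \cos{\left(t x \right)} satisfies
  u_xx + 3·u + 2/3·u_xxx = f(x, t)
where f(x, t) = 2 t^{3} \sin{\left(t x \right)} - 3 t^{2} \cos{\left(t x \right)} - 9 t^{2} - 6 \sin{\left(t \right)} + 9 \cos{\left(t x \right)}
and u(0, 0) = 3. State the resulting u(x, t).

Substitute the ansatz u = A t^{2} + B \sin{\left(t \right)} + C \cos{\left(t x \right)} into the left-hand side.
Derivatives of the ansatz:
  u_xx = - C t^{2} \cos{\left(t x \right)}
  u_xxx = C t^{3} \sin{\left(t x \right)}
Term by term:
  u_xx = - C t^{2} \cos{\left(t x \right)}
  3·u = 3 A t^{2} + 3 B \sin{\left(t \right)} + 3 C \cos{\left(t x \right)}
  2/3·u_xxx = \frac{2 C t^{3} \sin{\left(t x \right)}}{3}
So the left-hand side equals
  3 A t^{2} + 3 B \sin{\left(t \right)} + \frac{2 C t^{3} \sin{\left(t x \right)}}{3} - C t^{2} \cos{\left(t x \right)} + 3 C \cos{\left(t x \right)}
This must equal f(x, t) = 2 t^{3} \sin{\left(t x \right)} - 3 t^{2} \cos{\left(t x \right)} - 9 t^{2} - 6 \sin{\left(t \right)} + 9 \cos{\left(t x \right)} identically.
Matching coefficients of the independent functions:
  [t^{2}]:  3 A = -9
  [t^{2} \cos{\left(t x \right)}]:  - C = -3
  [t^{3} \sin{\left(t x \right)}]:  \frac{2 C}{3} = 2
  [\sin{\left(t \right)}]:  3 B = -6
  [\cos{\left(t x \right)}]:  3 C = 9
Solving: A = -3, B = -2, C = 3.
Check against the point condition:
  u(0, 0) = 3  ⟹  C = 3  ✓
Hence u(x, t) = - 3 t^{2} - 2 \sin{\left(t \right)} + 3 \cos{\left(t x \right)}.

Answer: u(x, t) = - 3 t^{2} - 2 \sin{\left(t \right)} + 3 \cos{\left(t x \right)}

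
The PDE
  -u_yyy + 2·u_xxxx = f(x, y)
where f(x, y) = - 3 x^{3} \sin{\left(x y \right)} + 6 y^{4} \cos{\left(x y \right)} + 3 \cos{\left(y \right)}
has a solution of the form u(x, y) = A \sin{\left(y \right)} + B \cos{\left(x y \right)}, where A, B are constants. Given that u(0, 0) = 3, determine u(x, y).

Answer: u(x, y) = 3 \sin{\left(y \right)} + 3 \cos{\left(x y \right)}

Derivation:
Substitute the ansatz u = A \sin{\left(y \right)} + B \cos{\left(x y \right)} into the left-hand side.
Derivatives of the ansatz:
  u_yyy = - A \cos{\left(y \right)} + B x^{3} \sin{\left(x y \right)}
  u_xxxx = B y^{4} \cos{\left(x y \right)}
Term by term:
  -u_yyy = A \cos{\left(y \right)} - B x^{3} \sin{\left(x y \right)}
  2·u_xxxx = 2 B y^{4} \cos{\left(x y \right)}
So the left-hand side equals
  A \cos{\left(y \right)} - B x^{3} \sin{\left(x y \right)} + 2 B y^{4} \cos{\left(x y \right)}
This must equal f(x, y) = - 3 x^{3} \sin{\left(x y \right)} + 6 y^{4} \cos{\left(x y \right)} + 3 \cos{\left(y \right)} identically.
Matching coefficients of the independent functions:
  [x^{3} \sin{\left(x y \right)}]:  - B = -3
  [y^{4} \cos{\left(x y \right)}]:  2 B = 6
  [\cos{\left(y \right)}]:  A = 3
Solving: A = 3, B = 3.
Check against the point condition:
  u(0, 0) = 3  ⟹  B = 3  ✓
Hence u(x, y) = 3 \sin{\left(y \right)} + 3 \cos{\left(x y \right)}.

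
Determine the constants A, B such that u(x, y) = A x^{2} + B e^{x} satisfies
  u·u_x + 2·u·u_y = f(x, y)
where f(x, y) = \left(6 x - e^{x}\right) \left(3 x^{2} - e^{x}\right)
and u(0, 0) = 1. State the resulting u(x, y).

Substitute the ansatz u = A x^{2} + B e^{x} into the left-hand side.
Derivatives of the ansatz:
  u_x = 2 A x + B e^{x}
  u_y = 0
Term by term:
  u·u_x = 2 A^{2} x^{3} + A B x^{2} e^{x} + 2 A B x e^{x} + B^{2} e^{2 x}
  2·u·u_y = 0
So the left-hand side equals
  2 A^{2} x^{3} + A B x^{2} e^{x} + 2 A B x e^{x} + B^{2} e^{2 x}
This must equal f(x, y) identically; expanded, f = 18 x^{3} - 3 x^{2} e^{x} - 6 x e^{x} + e^{2 x}.
Matching coefficients of the independent functions:
  [x^{3}]:  2 A^{2} = 18
  [x e^{x}]:  2 A B = -6
  [x^{2} e^{x}]:  A B = -3
  [e^{2 x}]:  B^{2} = 1
These equations allow (A, B) = (-3, 1) or (3, -1).
Impose the point condition(s):
  u(0, 0) = 1  ⟹  B = 1
Only A = -3, B = 1 satisfies everything.
Hence u(x, y) = - 3 x^{2} + e^{x}.

Answer: u(x, y) = - 3 x^{2} + e^{x}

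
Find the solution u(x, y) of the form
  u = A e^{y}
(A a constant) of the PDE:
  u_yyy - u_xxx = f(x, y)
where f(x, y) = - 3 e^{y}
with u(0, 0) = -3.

Substitute the ansatz u = A e^{y} into the left-hand side.
Derivatives of the ansatz:
  u_yyy = A e^{y}
  u_xxx = 0
Term by term:
  u_yyy = A e^{y}
  -u_xxx = 0
So the left-hand side equals
  A e^{y}
This must equal f(x, y) = - 3 e^{y} identically.
Matching coefficients of the independent functions:
  [e^{y}]:  A = -3
Solving: A = -3.
Check against the point condition:
  u(0, 0) = -3  ⟹  A = -3  ✓
Hence u(x, y) = - 3 e^{y}.

Answer: u(x, y) = - 3 e^{y}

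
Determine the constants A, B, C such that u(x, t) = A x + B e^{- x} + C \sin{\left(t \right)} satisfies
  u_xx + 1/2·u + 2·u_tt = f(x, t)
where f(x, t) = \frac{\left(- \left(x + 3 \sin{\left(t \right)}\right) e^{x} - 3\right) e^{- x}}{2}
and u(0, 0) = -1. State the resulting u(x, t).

Substitute the ansatz u = A x + B e^{- x} + C \sin{\left(t \right)} into the left-hand side.
Derivatives of the ansatz:
  u_xx = B e^{- x}
  u_tt = - C \sin{\left(t \right)}
Term by term:
  u_xx = B e^{- x}
  1/2·u = \frac{A x}{2} + \frac{B e^{- x}}{2} + \frac{C \sin{\left(t \right)}}{2}
  2·u_tt = - 2 C \sin{\left(t \right)}
So the left-hand side equals
  \frac{A x}{2} + \frac{3 B e^{- x}}{2} - \frac{3 C \sin{\left(t \right)}}{2}
This must equal f(x, t) identically; expanded, f = - \frac{x}{2} - \frac{3 \sin{\left(t \right)}}{2} - \frac{3 e^{- x}}{2}.
Matching coefficients of the independent functions:
  [x]:  \frac{A}{2} = - \frac{1}{2}
  [e^{- x}]:  \frac{3 B}{2} = - \frac{3}{2}
  [\sin{\left(t \right)}]:  - \frac{3 C}{2} = - \frac{3}{2}
Solving: A = -1, B = -1, C = 1.
Check against the point condition:
  u(0, 0) = -1  ⟹  B = -1  ✓
Hence u(x, t) = - x + \sin{\left(t \right)} - e^{- x}.

Answer: u(x, t) = - x + \sin{\left(t \right)} - e^{- x}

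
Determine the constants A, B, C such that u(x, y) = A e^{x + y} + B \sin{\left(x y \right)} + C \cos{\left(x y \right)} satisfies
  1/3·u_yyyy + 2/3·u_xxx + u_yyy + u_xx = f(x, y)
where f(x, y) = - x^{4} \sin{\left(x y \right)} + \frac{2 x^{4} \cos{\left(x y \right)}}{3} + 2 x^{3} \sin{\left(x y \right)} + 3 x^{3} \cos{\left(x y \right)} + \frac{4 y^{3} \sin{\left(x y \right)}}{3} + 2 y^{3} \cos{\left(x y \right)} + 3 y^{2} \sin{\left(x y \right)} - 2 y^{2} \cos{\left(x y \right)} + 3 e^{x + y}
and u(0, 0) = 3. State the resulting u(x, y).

Answer: u(x, y) = e^{x + y} - 3 \sin{\left(x y \right)} + 2 \cos{\left(x y \right)}

Derivation:
Substitute the ansatz u = A e^{x + y} + B \sin{\left(x y \right)} + C \cos{\left(x y \right)} into the left-hand side.
Derivatives of the ansatz:
  u_yyyy = A e^{x} e^{y} + B x^{4} \sin{\left(x y \right)} + C x^{4} \cos{\left(x y \right)}
  u_xxx = A e^{x} e^{y} - B y^{3} \cos{\left(x y \right)} + C y^{3} \sin{\left(x y \right)}
  u_yyy = A e^{x} e^{y} - B x^{3} \cos{\left(x y \right)} + C x^{3} \sin{\left(x y \right)}
  u_xx = A e^{x} e^{y} - B y^{2} \sin{\left(x y \right)} - C y^{2} \cos{\left(x y \right)}
Term by term:
  1/3·u_yyyy = \frac{A e^{x} e^{y}}{3} + \frac{B x^{4} \sin{\left(x y \right)}}{3} + \frac{C x^{4} \cos{\left(x y \right)}}{3}
  2/3·u_xxx = \frac{2 A e^{x} e^{y}}{3} - \frac{2 B y^{3} \cos{\left(x y \right)}}{3} + \frac{2 C y^{3} \sin{\left(x y \right)}}{3}
  u_yyy = A e^{x} e^{y} - B x^{3} \cos{\left(x y \right)} + C x^{3} \sin{\left(x y \right)}
  u_xx = A e^{x} e^{y} - B y^{2} \sin{\left(x y \right)} - C y^{2} \cos{\left(x y \right)}
So the left-hand side equals
  3 A e^{x} e^{y} + \frac{B x^{4} \sin{\left(x y \right)}}{3} - B x^{3} \cos{\left(x y \right)} - \frac{2 B y^{3} \cos{\left(x y \right)}}{3} - B y^{2} \sin{\left(x y \right)} + \frac{C x^{4} \cos{\left(x y \right)}}{3} + C x^{3} \sin{\left(x y \right)} + \frac{2 C y^{3} \sin{\left(x y \right)}}{3} - C y^{2} \cos{\left(x y \right)}
This must equal f(x, y) identically; expanded, f = - x^{4} \sin{\left(x y \right)} + \frac{2 x^{4} \cos{\left(x y \right)}}{3} + 2 x^{3} \sin{\left(x y \right)} + 3 x^{3} \cos{\left(x y \right)} + \frac{4 y^{3} \sin{\left(x y \right)}}{3} + 2 y^{3} \cos{\left(x y \right)} + 3 y^{2} \sin{\left(x y \right)} - 2 y^{2} \cos{\left(x y \right)} + 3 e^{x} e^{y}.
Matching coefficients of the independent functions:
  [x^{3} \sin{\left(x y \right)}]:  C = 2
  [x^{3} \cos{\left(x y \right)}, y^{2} \sin{\left(x y \right)}]:  - B = 3
  [x^{4} \sin{\left(x y \right)}]:  \frac{B}{3} = -1
  [x^{4} \cos{\left(x y \right)}]:  \frac{C}{3} = \frac{2}{3}
  [y^{2} \cos{\left(x y \right)}]:  - C = -2
  [y^{3} \sin{\left(x y \right)}]:  \frac{2 C}{3} = \frac{4}{3}
  [y^{3} \cos{\left(x y \right)}]:  - \frac{2 B}{3} = 2
  [e^{x} e^{y}]:  3 A = 3
Solving: A = 1, B = -3, C = 2.
Check against the point condition:
  u(0, 0) = 3  ⟹  A + C = 3  ✓
Hence u(x, y) = e^{x + y} - 3 \sin{\left(x y \right)} + 2 \cos{\left(x y \right)}.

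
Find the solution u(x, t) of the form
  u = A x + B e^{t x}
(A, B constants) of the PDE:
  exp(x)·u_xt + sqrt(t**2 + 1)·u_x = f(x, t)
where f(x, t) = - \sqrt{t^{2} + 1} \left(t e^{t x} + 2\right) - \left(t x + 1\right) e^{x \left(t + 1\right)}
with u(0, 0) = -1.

Substitute the ansatz u = A x + B e^{t x} into the left-hand side.
Derivatives of the ansatz:
  u_xt = B t x e^{t x} + B e^{t x}
  u_x = A + B t e^{t x}
Term by term:
  exp(x)·u_xt = B t x e^{x} e^{t x} + B e^{x} e^{t x}
  sqrt(t**2 + 1)·u_x = A \sqrt{t^{2} + 1} + B t \sqrt{t^{2} + 1} e^{t x}
So the left-hand side equals
  A \sqrt{t^{2} + 1} + B t x e^{x} e^{t x} + B t \sqrt{t^{2} + 1} e^{t x} + B e^{x} e^{t x}
This must equal f(x, t) identically; expanded, f = - t x e^{x} e^{t x} - t \sqrt{t^{2} + 1} e^{t x} - 2 \sqrt{t^{2} + 1} - e^{x} e^{t x}.
Matching coefficients of the independent functions:
  [e^{x} e^{t x}, t \sqrt{t^{2} + 1} e^{t x}, t x e^{x} e^{t x}]:  B = -1
  [\sqrt{t^{2} + 1}]:  A = -2
Solving: A = -2, B = -1.
Check against the point condition:
  u(0, 0) = -1  ⟹  B = -1  ✓
Hence u(x, t) = - 2 x - e^{t x}.

Answer: u(x, t) = - 2 x - e^{t x}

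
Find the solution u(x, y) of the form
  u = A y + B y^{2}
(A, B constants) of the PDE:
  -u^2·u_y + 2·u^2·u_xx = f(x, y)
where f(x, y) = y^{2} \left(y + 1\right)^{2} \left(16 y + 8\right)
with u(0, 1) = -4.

Substitute the ansatz u = A y + B y^{2} into the left-hand side.
Derivatives of the ansatz:
  u_y = A + 2 B y
  u_xx = 0
Term by term:
  -u^2·u_y = - A^{3} y^{2} - 4 A^{2} B y^{3} - 5 A B^{2} y^{4} - 2 B^{3} y^{5}
  2·u^2·u_xx = 0
So the left-hand side equals
  - A^{3} y^{2} - 4 A^{2} B y^{3} - 5 A B^{2} y^{4} - 2 B^{3} y^{5}
This must equal f(x, y) identically; expanded, f = 16 y^{5} + 40 y^{4} + 32 y^{3} + 8 y^{2}.
Matching coefficients of the independent functions:
  [y^{2}]:  - A^{3} = 8
  [y^{3}]:  - 4 A^{2} B = 32
  [y^{4}]:  - 5 A B^{2} = 40
  [y^{5}]:  - 2 B^{3} = 16
Solving: A = -2, B = -2.
Check against the point condition:
  u(0, 1) = -4  ⟹  A + B = -4  ✓
Hence u(x, y) = - 2 y^{2} - 2 y.

Answer: u(x, y) = - 2 y^{2} - 2 y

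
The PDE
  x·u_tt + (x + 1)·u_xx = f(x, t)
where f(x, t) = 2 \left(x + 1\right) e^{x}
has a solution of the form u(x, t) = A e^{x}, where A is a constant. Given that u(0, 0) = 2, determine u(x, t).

Substitute the ansatz u = A e^{x} into the left-hand side.
Derivatives of the ansatz:
  u_tt = 0
  u_xx = A e^{x}
Term by term:
  x·u_tt = 0
  (x + 1)·u_xx = A x e^{x} + A e^{x}
So the left-hand side equals
  A x e^{x} + A e^{x}
This must equal f(x, t) identically; expanded, f = 2 x e^{x} + 2 e^{x}.
Matching coefficients of the independent functions:
  [x e^{x}, e^{x}]:  A = 2
Solving: A = 2.
Check against the point condition:
  u(0, 0) = 2  ⟹  A = 2  ✓
Hence u(x, t) = 2 e^{x}.

Answer: u(x, t) = 2 e^{x}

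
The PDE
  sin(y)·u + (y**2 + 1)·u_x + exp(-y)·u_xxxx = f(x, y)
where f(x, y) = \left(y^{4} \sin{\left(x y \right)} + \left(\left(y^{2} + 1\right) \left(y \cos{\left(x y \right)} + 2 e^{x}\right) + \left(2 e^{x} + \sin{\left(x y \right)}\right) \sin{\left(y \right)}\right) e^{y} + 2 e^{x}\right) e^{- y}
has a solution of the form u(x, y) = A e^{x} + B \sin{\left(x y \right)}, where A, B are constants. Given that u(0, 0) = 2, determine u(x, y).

Answer: u(x, y) = 2 e^{x} + \sin{\left(x y \right)}

Derivation:
Substitute the ansatz u = A e^{x} + B \sin{\left(x y \right)} into the left-hand side.
Derivatives of the ansatz:
  u_x = A e^{x} + B y \cos{\left(x y \right)}
  u_xxxx = A e^{x} + B y^{4} \sin{\left(x y \right)}
Term by term:
  sin(y)·u = A e^{x} \sin{\left(y \right)} + B \sin{\left(y \right)} \sin{\left(x y \right)}
  (y**2 + 1)·u_x = A y^{2} e^{x} + A e^{x} + B y^{3} \cos{\left(x y \right)} + B y \cos{\left(x y \right)}
  exp(-y)·u_xxxx = A e^{x} e^{- y} + B y^{4} e^{- y} \sin{\left(x y \right)}
So the left-hand side equals
  A y^{2} e^{x} + A e^{x} \sin{\left(y \right)} + A e^{x} + A e^{x} e^{- y} + B y^{4} e^{- y} \sin{\left(x y \right)} + B y^{3} \cos{\left(x y \right)} + B y \cos{\left(x y \right)} + B \sin{\left(y \right)} \sin{\left(x y \right)}
This must equal f(x, y) identically; expanded, f = y^{4} e^{- y} \sin{\left(x y \right)} + y^{3} \cos{\left(x y \right)} + 2 y^{2} e^{x} + y \cos{\left(x y \right)} + 2 e^{x} \sin{\left(y \right)} + 2 e^{x} + 2 e^{x} e^{- y} + \sin{\left(y \right)} \sin{\left(x y \right)}.
Matching coefficients of the independent functions:
  [y \cos{\left(x y \right)}, y^{3} \cos{\left(x y \right)}, \sin{\left(y \right)} \sin{\left(x y \right)}, y^{4} e^{- y} \sin{\left(x y \right)}]:  B = 1
  [y^{2} e^{x}, e^{x} e^{- y}, e^{x} \sin{\left(y \right)}, e^{x}]:  A = 2
Solving: A = 2, B = 1.
Check against the point condition:
  u(0, 0) = 2  ⟹  A = 2  ✓
Hence u(x, y) = 2 e^{x} + \sin{\left(x y \right)}.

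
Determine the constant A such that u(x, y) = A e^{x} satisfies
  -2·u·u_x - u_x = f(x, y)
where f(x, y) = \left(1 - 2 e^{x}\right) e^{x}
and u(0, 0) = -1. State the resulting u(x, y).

Substitute the ansatz u = A e^{x} into the left-hand side.
Derivatives of the ansatz:
  u_x = A e^{x}
Term by term:
  -2·u·u_x = - 2 A^{2} e^{2 x}
  -u_x = - A e^{x}
So the left-hand side equals
  - 2 A^{2} e^{2 x} - A e^{x}
This must equal f(x, y) identically; expanded, f = - 2 e^{2 x} + e^{x}.
Matching coefficients of the independent functions:
  [e^{x}]:  - A = 1
  [e^{2 x}]:  - 2 A^{2} = -2
Solving: A = -1.
Check against the point condition:
  u(0, 0) = -1  ⟹  A = -1  ✓
Hence u(x, y) = - e^{x}.

Answer: u(x, y) = - e^{x}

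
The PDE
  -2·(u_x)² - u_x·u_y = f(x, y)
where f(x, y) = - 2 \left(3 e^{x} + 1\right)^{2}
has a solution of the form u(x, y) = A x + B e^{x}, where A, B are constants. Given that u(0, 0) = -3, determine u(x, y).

Substitute the ansatz u = A x + B e^{x} into the left-hand side.
Derivatives of the ansatz:
  u_x = A + B e^{x}
  u_y = 0
Term by term:
  -2·(u_x)² = - 2 A^{2} - 4 A B e^{x} - 2 B^{2} e^{2 x}
  -u_x·u_y = 0
So the left-hand side equals
  - 2 A^{2} - 4 A B e^{x} - 2 B^{2} e^{2 x}
This must equal f(x, y) identically; expanded, f = - 18 e^{2 x} - 12 e^{x} - 2.
Matching coefficients of the independent functions:
  [constant term]:  - 2 A^{2} = -2
  [e^{x}]:  - 4 A B = -12
  [e^{2 x}]:  - 2 B^{2} = -18
These equations allow (A, B) = (-1, -3) or (1, 3).
Impose the point condition(s):
  u(0, 0) = -3  ⟹  B = -3
Only A = -1, B = -3 satisfies everything.
Hence u(x, y) = - x - 3 e^{x}.

Answer: u(x, y) = - x - 3 e^{x}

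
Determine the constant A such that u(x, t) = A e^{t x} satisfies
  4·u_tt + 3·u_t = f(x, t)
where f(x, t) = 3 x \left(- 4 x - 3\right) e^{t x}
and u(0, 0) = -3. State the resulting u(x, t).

Answer: u(x, t) = - 3 e^{t x}

Derivation:
Substitute the ansatz u = A e^{t x} into the left-hand side.
Derivatives of the ansatz:
  u_tt = A x^{2} e^{t x}
  u_t = A x e^{t x}
Term by term:
  4·u_tt = 4 A x^{2} e^{t x}
  3·u_t = 3 A x e^{t x}
So the left-hand side equals
  4 A x^{2} e^{t x} + 3 A x e^{t x}
This must equal f(x, t) identically; expanded, f = - 12 x^{2} e^{t x} - 9 x e^{t x}.
Matching coefficients of the independent functions:
  [x e^{t x}]:  3 A = -9
  [x^{2} e^{t x}]:  4 A = -12
Solving: A = -3.
Check against the point condition:
  u(0, 0) = -3  ⟹  A = -3  ✓
Hence u(x, t) = - 3 e^{t x}.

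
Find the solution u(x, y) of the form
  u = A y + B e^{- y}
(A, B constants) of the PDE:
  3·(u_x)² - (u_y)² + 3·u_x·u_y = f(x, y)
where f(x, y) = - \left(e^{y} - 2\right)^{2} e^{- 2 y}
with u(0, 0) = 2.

Substitute the ansatz u = A y + B e^{- y} into the left-hand side.
Derivatives of the ansatz:
  u_x = 0
  u_y = A - B e^{- y}
Term by term:
  3·(u_x)² = 0
  -(u_y)² = - A^{2} + 2 A B e^{- y} - B^{2} e^{- 2 y}
  3·u_x·u_y = 0
So the left-hand side equals
  - A^{2} + 2 A B e^{- y} - B^{2} e^{- 2 y}
This must equal f(x, y) identically; expanded, f = -1 + 4 e^{- y} - 4 e^{- 2 y}.
Matching coefficients of the independent functions:
  [constant term]:  - A^{2} = -1
  [e^{- 2 y}]:  - B^{2} = -4
  [e^{- y}]:  2 A B = 4
These equations allow (A, B) = (-1, -2) or (1, 2).
Impose the point condition(s):
  u(0, 0) = 2  ⟹  B = 2
Only A = 1, B = 2 satisfies everything.
Hence u(x, y) = y + 2 e^{- y}.

Answer: u(x, y) = y + 2 e^{- y}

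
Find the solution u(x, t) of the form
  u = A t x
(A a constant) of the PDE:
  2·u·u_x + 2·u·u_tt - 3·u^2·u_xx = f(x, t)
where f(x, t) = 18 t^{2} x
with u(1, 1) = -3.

Substitute the ansatz u = A t x into the left-hand side.
Derivatives of the ansatz:
  u_x = A t
  u_tt = 0
  u_xx = 0
Term by term:
  2·u·u_x = 2 A^{2} t^{2} x
  2·u·u_tt = 0
  -3·u^2·u_xx = 0
So the left-hand side equals
  2 A^{2} t^{2} x
This must equal f(x, t) = 18 t^{2} x identically.
Matching coefficients of the independent functions:
  [t^{2} x]:  2 A^{2} = 18
These equations allow (A) = (-3) or (3).
Impose the point condition(s):
  u(1, 1) = -3  ⟹  A = -3
Only A = -3 satisfies everything.
Hence u(x, t) = - 3 t x.

Answer: u(x, t) = - 3 t x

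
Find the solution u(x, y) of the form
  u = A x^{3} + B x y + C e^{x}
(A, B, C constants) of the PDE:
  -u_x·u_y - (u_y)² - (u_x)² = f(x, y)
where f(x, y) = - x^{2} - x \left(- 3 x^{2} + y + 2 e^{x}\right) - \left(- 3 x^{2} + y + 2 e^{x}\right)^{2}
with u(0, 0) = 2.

Substitute the ansatz u = A x^{3} + B x y + C e^{x} into the left-hand side.
Derivatives of the ansatz:
  u_x = 3 A x^{2} + B y + C e^{x}
  u_y = B x
Term by term:
  -u_x·u_y = - 3 A B x^{3} - B^{2} x y - B C x e^{x}
  -(u_y)² = - B^{2} x^{2}
  -(u_x)² = - 9 A^{2} x^{4} - 6 A B x^{2} y - 6 A C x^{2} e^{x} - B^{2} y^{2} - 2 B C y e^{x} - C^{2} e^{2 x}
So the left-hand side equals
  - 9 A^{2} x^{4} - 3 A B x^{3} - 6 A B x^{2} y - 6 A C x^{2} e^{x} - B^{2} x^{2} - B^{2} x y - B^{2} y^{2} - B C x e^{x} - 2 B C y e^{x} - C^{2} e^{2 x}
This must equal f(x, y) identically; expanded, f = - 9 x^{4} + 3 x^{3} + 6 x^{2} y + 12 x^{2} e^{x} - x^{2} - x y - 2 x e^{x} - y^{2} - 4 y e^{x} - 4 e^{2 x}.
Matching coefficients of the independent functions:
  [x^{2}, y^{2}, x y]:  - B^{2} = -1
  [x^{3}]:  - 3 A B = 3
  [x^{4}]:  - 9 A^{2} = -9
  [x e^{x}]:  - B C = -2
  [x^{2} y]:  - 6 A B = 6
  [x^{2} e^{x}]:  - 6 A C = 12
  [y e^{x}]:  - 2 B C = -4
  [e^{2 x}]:  - C^{2} = -4
These equations allow (A, B, C) = (-1, 1, 2) or (1, -1, -2).
Impose the point condition(s):
  u(0, 0) = 2  ⟹  C = 2
Only A = -1, B = 1, C = 2 satisfies everything.
Hence u(x, y) = - x^{3} + x y + 2 e^{x}.

Answer: u(x, y) = - x^{3} + x y + 2 e^{x}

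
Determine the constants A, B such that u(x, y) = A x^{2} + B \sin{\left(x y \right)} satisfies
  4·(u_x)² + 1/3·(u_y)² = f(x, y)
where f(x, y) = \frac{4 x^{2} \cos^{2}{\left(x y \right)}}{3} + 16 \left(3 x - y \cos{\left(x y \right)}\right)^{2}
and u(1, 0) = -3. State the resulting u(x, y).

Substitute the ansatz u = A x^{2} + B \sin{\left(x y \right)} into the left-hand side.
Derivatives of the ansatz:
  u_x = 2 A x + B y \cos{\left(x y \right)}
  u_y = B x \cos{\left(x y \right)}
Term by term:
  4·(u_x)² = 16 A^{2} x^{2} + 16 A B x y \cos{\left(x y \right)} + 4 B^{2} y^{2} \cos^{2}{\left(x y \right)}
  1/3·(u_y)² = \frac{B^{2} x^{2} \cos^{2}{\left(x y \right)}}{3}
So the left-hand side equals
  16 A^{2} x^{2} + 16 A B x y \cos{\left(x y \right)} + \frac{B^{2} x^{2} \cos^{2}{\left(x y \right)}}{3} + 4 B^{2} y^{2} \cos^{2}{\left(x y \right)}
This must equal f(x, y) identically; expanded, f = \frac{4 x^{2} \cos^{2}{\left(x y \right)}}{3} + 144 x^{2} - 96 x y \cos{\left(x y \right)} + 16 y^{2} \cos^{2}{\left(x y \right)}.
Matching coefficients of the independent functions:
  [x^{2}]:  16 A^{2} = 144
  [x^{2} \cos^{2}{\left(x y \right)}]:  \frac{B^{2}}{3} = \frac{4}{3}
  [y^{2} \cos^{2}{\left(x y \right)}]:  4 B^{2} = 16
  [x y \cos{\left(x y \right)}]:  16 A B = -96
These equations allow (A, B) = (-3, 2) or (3, -2).
Impose the point condition(s):
  u(1, 0) = -3  ⟹  A = -3
Only A = -3, B = 2 satisfies everything.
Hence u(x, y) = - 3 x^{2} + 2 \sin{\left(x y \right)}.

Answer: u(x, y) = - 3 x^{2} + 2 \sin{\left(x y \right)}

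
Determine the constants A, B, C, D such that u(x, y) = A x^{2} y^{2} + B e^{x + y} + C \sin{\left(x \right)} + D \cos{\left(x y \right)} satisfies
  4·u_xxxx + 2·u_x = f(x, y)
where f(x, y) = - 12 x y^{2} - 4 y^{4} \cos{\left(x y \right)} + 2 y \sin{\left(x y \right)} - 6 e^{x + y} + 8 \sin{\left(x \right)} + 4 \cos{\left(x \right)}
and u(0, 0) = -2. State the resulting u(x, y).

Answer: u(x, y) = - 3 x^{2} y^{2} - e^{x + y} + 2 \sin{\left(x \right)} - \cos{\left(x y \right)}

Derivation:
Substitute the ansatz u = A x^{2} y^{2} + B e^{x + y} + C \sin{\left(x \right)} + D \cos{\left(x y \right)} into the left-hand side.
Derivatives of the ansatz:
  u_xxxx = B e^{x} e^{y} + C \sin{\left(x \right)} + D y^{4} \cos{\left(x y \right)}
  u_x = 2 A x y^{2} + B e^{x} e^{y} + C \cos{\left(x \right)} - D y \sin{\left(x y \right)}
Term by term:
  4·u_xxxx = 4 B e^{x} e^{y} + 4 C \sin{\left(x \right)} + 4 D y^{4} \cos{\left(x y \right)}
  2·u_x = 4 A x y^{2} + 2 B e^{x} e^{y} + 2 C \cos{\left(x \right)} - 2 D y \sin{\left(x y \right)}
So the left-hand side equals
  4 A x y^{2} + 6 B e^{x} e^{y} + 4 C \sin{\left(x \right)} + 2 C \cos{\left(x \right)} + 4 D y^{4} \cos{\left(x y \right)} - 2 D y \sin{\left(x y \right)}
This must equal f(x, y) identically; expanded, f = - 12 x y^{2} - 4 y^{4} \cos{\left(x y \right)} + 2 y \sin{\left(x y \right)} - 6 e^{x} e^{y} + 8 \sin{\left(x \right)} + 4 \cos{\left(x \right)}.
Matching coefficients of the independent functions:
  [x y^{2}]:  4 A = -12
  [y \sin{\left(x y \right)}]:  - 2 D = 2
  [y^{4} \cos{\left(x y \right)}]:  4 D = -4
  [e^{x} e^{y}]:  6 B = -6
  [\sin{\left(x \right)}]:  4 C = 8
  [\cos{\left(x \right)}]:  2 C = 4
Solving: A = -3, B = -1, C = 2, D = -1.
Check against the point condition:
  u(0, 0) = -2  ⟹  B + D = -2  ✓
Hence u(x, y) = - 3 x^{2} y^{2} - e^{x + y} + 2 \sin{\left(x \right)} - \cos{\left(x y \right)}.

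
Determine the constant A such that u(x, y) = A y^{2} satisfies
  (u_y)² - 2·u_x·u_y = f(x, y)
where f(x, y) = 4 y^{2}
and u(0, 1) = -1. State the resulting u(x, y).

Substitute the ansatz u = A y^{2} into the left-hand side.
Derivatives of the ansatz:
  u_y = 2 A y
  u_x = 0
Term by term:
  (u_y)² = 4 A^{2} y^{2}
  -2·u_x·u_y = 0
So the left-hand side equals
  4 A^{2} y^{2}
This must equal f(x, y) = 4 y^{2} identically.
Matching coefficients of the independent functions:
  [y^{2}]:  4 A^{2} = 4
These equations allow (A) = (-1) or (1).
Impose the point condition(s):
  u(0, 1) = -1  ⟹  A = -1
Only A = -1 satisfies everything.
Hence u(x, y) = - y^{2}.

Answer: u(x, y) = - y^{2}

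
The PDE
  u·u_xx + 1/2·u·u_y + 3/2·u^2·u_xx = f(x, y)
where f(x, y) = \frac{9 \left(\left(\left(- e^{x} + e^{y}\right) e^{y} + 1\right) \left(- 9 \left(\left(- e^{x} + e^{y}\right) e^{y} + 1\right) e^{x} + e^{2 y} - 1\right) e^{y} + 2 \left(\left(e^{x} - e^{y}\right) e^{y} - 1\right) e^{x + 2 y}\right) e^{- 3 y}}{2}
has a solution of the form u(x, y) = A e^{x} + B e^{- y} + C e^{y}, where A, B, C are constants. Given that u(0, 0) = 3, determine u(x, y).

Substitute the ansatz u = A e^{x} + B e^{- y} + C e^{y} into the left-hand side.
Derivatives of the ansatz:
  u_xx = A e^{x}
  u_y = - B e^{- y} + C e^{y}
Term by term:
  u·u_xx = A^{2} e^{2 x} + A B e^{x} e^{- y} + A C e^{x} e^{y}
  1/2·u·u_y = - \frac{A B e^{x} e^{- y}}{2} + \frac{A C e^{x} e^{y}}{2} - \frac{B^{2} e^{- 2 y}}{2} + \frac{C^{2} e^{2 y}}{2}
  3/2·u^2·u_xx = \frac{3 A^{3} e^{3 x}}{2} + 3 A^{2} B e^{2 x} e^{- y} + 3 A^{2} C e^{2 x} e^{y} + \frac{3 A B^{2} e^{x} e^{- 2 y}}{2} + 3 A B C e^{x} + \frac{3 A C^{2} e^{x} e^{2 y}}{2}
So the left-hand side equals
  \frac{3 A^{3} e^{3 x}}{2} + 3 A^{2} B e^{2 x} e^{- y} + 3 A^{2} C e^{2 x} e^{y} + A^{2} e^{2 x} + \frac{3 A B^{2} e^{x} e^{- 2 y}}{2} + 3 A B C e^{x} + \frac{A B e^{x} e^{- y}}{2} + \frac{3 A C^{2} e^{x} e^{2 y}}{2} + \frac{3 A C e^{x} e^{y}}{2} - \frac{B^{2} e^{- 2 y}}{2} + \frac{C^{2} e^{2 y}}{2}
This must equal f(x, y) identically; expanded, f = - \frac{81 e^{3 x}}{2} + 81 e^{2 x} e^{y} + 9 e^{2 x} + 81 e^{2 x} e^{- y} - \frac{81 e^{x} e^{2 y}}{2} - \frac{27 e^{x} e^{y}}{2} - 81 e^{x} - \frac{9 e^{x} e^{- y}}{2} - \frac{81 e^{x} e^{- 2 y}}{2} + \frac{9 e^{2 y}}{2} - \frac{9 e^{- 2 y}}{2}.
Matching coefficients of the independent functions:
  [e^{x} e^{- 2 y}]:  \frac{3 A B^{2}}{2} = - \frac{81}{2}
  [e^{x} e^{- y}]:  \frac{A B}{2} = - \frac{9}{2}
  [e^{x} e^{y}]:  \frac{3 A C}{2} = - \frac{27}{2}
  [e^{x} e^{2 y}]:  \frac{3 A C^{2}}{2} = - \frac{81}{2}
  [e^{2 x} e^{- y}]:  3 A^{2} B = 81
  [e^{2 x} e^{y}]:  3 A^{2} C = 81
  [e^{x}]:  3 A B C = -81
  [e^{2 x}]:  A^{2} = 9
  [e^{3 x}]:  \frac{3 A^{3}}{2} = - \frac{81}{2}
  [e^{- 2 y}]:  - \frac{B^{2}}{2} = - \frac{9}{2}
  [e^{2 y}]:  \frac{C^{2}}{2} = \frac{9}{2}
Solving: A = -3, B = 3, C = 3.
Check against the point condition:
  u(0, 0) = 3  ⟹  A + B + C = 3  ✓
Hence u(x, y) = - 3 e^{x} + 3 e^{y} + 3 e^{- y}.

Answer: u(x, y) = - 3 e^{x} + 3 e^{y} + 3 e^{- y}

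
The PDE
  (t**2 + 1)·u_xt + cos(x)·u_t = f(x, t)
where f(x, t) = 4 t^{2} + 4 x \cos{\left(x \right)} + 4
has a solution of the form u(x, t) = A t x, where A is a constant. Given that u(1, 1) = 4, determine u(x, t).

Substitute the ansatz u = A t x into the left-hand side.
Derivatives of the ansatz:
  u_xt = A
  u_t = A x
Term by term:
  (t**2 + 1)·u_xt = A t^{2} + A
  cos(x)·u_t = A x \cos{\left(x \right)}
So the left-hand side equals
  A t^{2} + A x \cos{\left(x \right)} + A
This must equal f(x, t) = 4 t^{2} + 4 x \cos{\left(x \right)} + 4 identically.
Matching coefficients of the independent functions:
  [constant term, t^{2}, x \cos{\left(x \right)}]:  A = 4
Solving: A = 4.
Check against the point condition:
  u(1, 1) = 4  ⟹  A = 4  ✓
Hence u(x, t) = 4 t x.

Answer: u(x, t) = 4 t x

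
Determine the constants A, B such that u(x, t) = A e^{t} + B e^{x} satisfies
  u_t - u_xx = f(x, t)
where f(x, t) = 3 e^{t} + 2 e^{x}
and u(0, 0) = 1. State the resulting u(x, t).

Substitute the ansatz u = A e^{t} + B e^{x} into the left-hand side.
Derivatives of the ansatz:
  u_t = A e^{t}
  u_xx = B e^{x}
Term by term:
  u_t = A e^{t}
  -u_xx = - B e^{x}
So the left-hand side equals
  A e^{t} - B e^{x}
This must equal f(x, t) = 3 e^{t} + 2 e^{x} identically.
Matching coefficients of the independent functions:
  [e^{t}]:  A = 3
  [e^{x}]:  - B = 2
Solving: A = 3, B = -2.
Check against the point condition:
  u(0, 0) = 1  ⟹  A + B = 1  ✓
Hence u(x, t) = 3 e^{t} - 2 e^{x}.

Answer: u(x, t) = 3 e^{t} - 2 e^{x}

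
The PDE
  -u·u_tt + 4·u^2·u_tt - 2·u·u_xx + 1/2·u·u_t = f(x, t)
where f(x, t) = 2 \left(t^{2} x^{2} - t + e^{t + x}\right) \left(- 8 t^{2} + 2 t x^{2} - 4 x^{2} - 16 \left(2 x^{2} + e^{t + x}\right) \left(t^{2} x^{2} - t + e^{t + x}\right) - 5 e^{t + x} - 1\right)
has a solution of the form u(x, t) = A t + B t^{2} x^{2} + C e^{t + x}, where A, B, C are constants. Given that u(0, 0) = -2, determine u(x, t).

Substitute the ansatz u = A t + B t^{2} x^{2} + C e^{t + x} into the left-hand side.
Derivatives of the ansatz:
  u_tt = 2 B x^{2} + C e^{t} e^{x}
  u_xx = 2 B t^{2} + C e^{t} e^{x}
  u_t = A + 2 B t x^{2} + C e^{t} e^{x}
Term by term:
  -u·u_tt = - 2 A B t x^{2} - A C t e^{t} e^{x} - 2 B^{2} t^{2} x^{4} - B C t^{2} x^{2} e^{t} e^{x} - 2 B C x^{2} e^{t} e^{x} - C^{2} e^{2 t} e^{2 x}
  4·u^2·u_tt = 8 A^{2} B t^{2} x^{2} + 4 A^{2} C t^{2} e^{t} e^{x} + 16 A B^{2} t^{3} x^{4} + 8 A B C t^{3} x^{2} e^{t} e^{x} + 16 A B C t x^{2} e^{t} e^{x} + 8 A C^{2} t e^{2 t} e^{2 x} + 8 B^{3} t^{4} x^{6} + 4 B^{2} C t^{4} x^{4} e^{t} e^{x} + 16 B^{2} C t^{2} x^{4} e^{t} e^{x} + 8 B C^{2} t^{2} x^{2} e^{2 t} e^{2 x} + 8 B C^{2} x^{2} e^{2 t} e^{2 x} + 4 C^{3} e^{3 t} e^{3 x}
  -2·u·u_xx = - 4 A B t^{3} - 2 A C t e^{t} e^{x} - 4 B^{2} t^{4} x^{2} - 2 B C t^{2} x^{2} e^{t} e^{x} - 4 B C t^{2} e^{t} e^{x} - 2 C^{2} e^{2 t} e^{2 x}
  1/2·u·u_t = \frac{A^{2} t}{2} + \frac{3 A B t^{2} x^{2}}{2} + \frac{A C t e^{t} e^{x}}{2} + \frac{A C e^{t} e^{x}}{2} + B^{2} t^{3} x^{4} + \frac{B C t^{2} x^{2} e^{t} e^{x}}{2} + B C t x^{2} e^{t} e^{x} + \frac{C^{2} e^{2 t} e^{2 x}}{2}
Sum these and collect like terms in the independent variables.
This must equal f(x, t) identically; expanded, f = - 64 t^{4} x^{6} - 32 t^{4} x^{4} e^{t} e^{x} - 16 t^{4} x^{2} + 132 t^{3} x^{4} + 64 t^{3} x^{2} e^{t} e^{x} + 16 t^{3} - 128 t^{2} x^{4} e^{t} e^{x} - 8 t^{2} x^{4} - 64 t^{2} x^{2} e^{2 t} e^{2 x} - 10 t^{2} x^{2} e^{t} e^{x} - 70 t^{2} x^{2} - 48 t^{2} e^{t} e^{x} + 132 t x^{2} e^{t} e^{x} + 8 t x^{2} + 64 t e^{2 t} e^{2 x} + 10 t e^{t} e^{x} + 2 t - 64 x^{2} e^{2 t} e^{2 x} - 8 x^{2} e^{t} e^{x} - 32 e^{3 t} e^{3 x} - 10 e^{2 t} e^{2 x} - 2 e^{t} e^{x}.
Matching coefficients of the independent functions:
(each divided by its leading coefficient; functions giving the same equation are listed together)
  [t]:  A^{2} - 4 = 0
  [t^{3}, t x^{2}]:  A B + 4 = 0
  [t^{2} x^{2}]:  A^{2} B + \frac{3 A B}{16} + \frac{35}{4} = 0
  [t^{2} x^{4}, t^{4} x^{2}]:  B^{2} - 4 = 0
  [t^{3} x^{4}]:  A B^{2} + \frac{B^{2}}{16} - \frac{33}{4} = 0
  [t^{4} x^{6}]:  B^{3} + 8 = 0
  [e^{t} e^{x}, t e^{t} e^{x}]:  A C + 4 = 0
  [e^{2 t} e^{2 x}]:  C^{2} - 4 = 0
  [e^{3 t} e^{3 x}]:  C^{3} + 8 = 0
  [t e^{2 t} e^{2 x}]:  A C^{2} - 8 = 0
  [t^{2} e^{t} e^{x}]:  A^{2} C - B C + 12 = 0
  [x^{2} e^{t} e^{x}, t^{2} x^{2} e^{t} e^{x}]:  B C - 4 = 0
  [x^{2} e^{2 t} e^{2 x}, t^{2} x^{2} e^{2 t} e^{2 x}]:  B C^{2} + 8 = 0
  [t x^{2} e^{t} e^{x}]:  A B C + \frac{B C}{16} - \frac{33}{4} = 0
  [t^{2} x^{4} e^{t} e^{x}, t^{4} x^{4} e^{t} e^{x}]:  B^{2} C + 8 = 0
  [t^{3} x^{2} e^{t} e^{x}]:  A B C - 8 = 0
Solving: A = 2, B = -2, C = -2.
Check against the point condition:
  u(0, 0) = -2  ⟹  C = -2  ✓
Hence u(x, t) = - 2 t^{2} x^{2} + 2 t - 2 e^{t + x}.

Answer: u(x, t) = - 2 t^{2} x^{2} + 2 t - 2 e^{t + x}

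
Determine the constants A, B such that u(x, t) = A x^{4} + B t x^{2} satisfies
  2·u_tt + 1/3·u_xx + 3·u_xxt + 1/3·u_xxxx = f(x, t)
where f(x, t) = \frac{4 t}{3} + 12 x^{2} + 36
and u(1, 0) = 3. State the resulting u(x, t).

Substitute the ansatz u = A x^{4} + B t x^{2} into the left-hand side.
Derivatives of the ansatz:
  u_tt = 0
  u_xx = 12 A x^{2} + 2 B t
  u_xxt = 2 B
  u_xxxx = 24 A
Term by term:
  2·u_tt = 0
  1/3·u_xx = 4 A x^{2} + \frac{2 B t}{3}
  3·u_xxt = 6 B
  1/3·u_xxxx = 8 A
So the left-hand side equals
  4 A x^{2} + 8 A + \frac{2 B t}{3} + 6 B
This must equal f(x, t) = \frac{4 t}{3} + 12 x^{2} + 36 identically.
Matching coefficients of the independent functions:
  [constant term]:  8 A + 6 B = 36
  [t]:  \frac{2 B}{3} = \frac{4}{3}
  [x^{2}]:  4 A = 12
Solving: A = 3, B = 2.
Check against the point condition:
  u(1, 0) = 3  ⟹  A = 3  ✓
Hence u(x, t) = 2 t x^{2} + 3 x^{4}.

Answer: u(x, t) = 2 t x^{2} + 3 x^{4}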